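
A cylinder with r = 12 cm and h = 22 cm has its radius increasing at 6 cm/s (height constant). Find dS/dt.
552π cm²/s

S = 2πrh + 2πr² (lateral + bases)
dS/dt = (2πh + 4πr)·dr/dt = (2π·22 + 4π·12)·6
= 552π cm²/s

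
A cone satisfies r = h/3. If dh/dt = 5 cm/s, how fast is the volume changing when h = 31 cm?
4805π/9 cm³/s

V = (1/3)π(h/3)²h = πh³/27
dV/dt = πh²/9 · 5
At h = 31: dV/dt = 4805π/9 cm³/s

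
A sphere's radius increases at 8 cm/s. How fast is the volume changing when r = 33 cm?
34848π cm³/s

V = (4/3)πr³
dV/dt = dV/dr · dr/dt = 4πr² · 8
At r = 33: dV/dt = 34848π cm³/s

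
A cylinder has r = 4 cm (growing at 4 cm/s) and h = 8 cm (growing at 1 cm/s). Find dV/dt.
272π cm³/s

V = πr²h
dV/dt = 2πrh·dr/dt + πr²·dh/dt
= 2π(4)(8)(4) + π(4)²(1)
= 272π cm³/s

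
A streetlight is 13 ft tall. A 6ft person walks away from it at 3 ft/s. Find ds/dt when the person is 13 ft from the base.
18/7 ft/s

By similar triangles: 13/(x+s) = 6/s
Solving: s = 6x/7
ds/dt = 6/7 · dx/dt = 6/7 · 3 = 18/7 ft/s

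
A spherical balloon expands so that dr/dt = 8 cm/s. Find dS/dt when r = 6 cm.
384π cm²/s

S = 4πr²
dS/dt = dS/dr · dr/dt = 8πr · 8
At r = 6: dS/dt = 384π cm²/s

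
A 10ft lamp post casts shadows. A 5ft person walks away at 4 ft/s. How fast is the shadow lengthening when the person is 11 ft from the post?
4 ft/s

By similar triangles: 10/(x+s) = 5/s
Solving: s = 5x/5
ds/dt = 5/5 · dx/dt = 1 · 4 = 4 ft/s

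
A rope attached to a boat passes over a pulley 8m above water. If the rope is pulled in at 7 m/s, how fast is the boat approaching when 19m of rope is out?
133√33/99 ≈ 7.717 m/s

rope² = x² + 8²
x = √(19² - 8²) = 3√33
dx/dt = (rope/x) · d(rope)/dt = (19/(3√33)) · (-7) = -133√33/99 m/s
The boat approaches at 133√33/99 ≈ 7.717 m/s.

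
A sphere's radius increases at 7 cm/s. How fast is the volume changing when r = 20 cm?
11200π cm³/s

V = (4/3)πr³
dV/dt = dV/dr · dr/dt = 4πr² · 7
At r = 20: dV/dt = 11200π cm³/s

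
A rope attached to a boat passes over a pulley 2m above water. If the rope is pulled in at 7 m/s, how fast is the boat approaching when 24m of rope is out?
84√143/143 ≈ 7.024 m/s

rope² = x² + 2²
x = √(24² - 2²) = 2√143
dx/dt = (rope/x) · d(rope)/dt = (24/(2√143)) · (-7) = -84√143/143 m/s
The boat approaches at 84√143/143 ≈ 7.024 m/s.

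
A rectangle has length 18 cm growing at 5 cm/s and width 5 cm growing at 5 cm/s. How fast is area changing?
115 cm²/s

A = lw
dA/dt = w·dl/dt + l·dw/dt = 5·5 + 18·5 = 115 cm²/s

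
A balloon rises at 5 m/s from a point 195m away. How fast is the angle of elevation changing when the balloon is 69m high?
0.022788 rad/s

tan(θ) = y/195
sec²(θ) · dθ/dt = (1/195) · dy/dt
dθ/dt = cos²(θ)/195 · 5 = 195/(195² + 69²) · 5
dθ/dt = 0.022788 rad/s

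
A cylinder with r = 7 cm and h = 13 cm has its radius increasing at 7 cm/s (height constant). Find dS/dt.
378π cm²/s

S = 2πrh + 2πr² (lateral + bases)
dS/dt = (2πh + 4πr)·dr/dt = (2π·13 + 4π·7)·7
= 378π cm²/s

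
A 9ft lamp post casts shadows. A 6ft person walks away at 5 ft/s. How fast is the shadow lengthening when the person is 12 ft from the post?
10 ft/s

By similar triangles: 9/(x+s) = 6/s
Solving: s = 6x/3
ds/dt = 6/3 · dx/dt = 2 · 5 = 10 ft/s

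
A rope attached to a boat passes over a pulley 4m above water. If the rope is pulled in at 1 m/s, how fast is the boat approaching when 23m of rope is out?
23√57/171 ≈ 1.015 m/s

rope² = x² + 4²
x = √(23² - 4²) = 3√57
dx/dt = (rope/x) · d(rope)/dt = (23/(3√57)) · (-1) = -23√57/171 m/s
The boat approaches at 23√57/171 ≈ 1.015 m/s.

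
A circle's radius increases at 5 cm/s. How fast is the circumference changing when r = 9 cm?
10π cm/s

C = 2πr
dC/dt = 2π · dr/dt = 2π · 5 = 10π cm/s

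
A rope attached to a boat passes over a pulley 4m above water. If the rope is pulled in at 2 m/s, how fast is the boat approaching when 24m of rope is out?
12√35/35 ≈ 2.028 m/s

rope² = x² + 4²
x = √(24² - 4²) = 4√35
dx/dt = (rope/x) · d(rope)/dt = (24/(4√35)) · (-2) = -12√35/35 m/s
The boat approaches at 12√35/35 ≈ 2.028 m/s.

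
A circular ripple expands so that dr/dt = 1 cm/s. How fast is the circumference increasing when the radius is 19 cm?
2π cm/s

C = 2πr
dC/dt = 2π · dr/dt = 2π · 1 = 2π cm/s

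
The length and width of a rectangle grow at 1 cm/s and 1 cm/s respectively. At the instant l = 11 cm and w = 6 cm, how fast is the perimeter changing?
4 cm/s

P = 2(l + w)
dP/dt = 2(dl/dt + dw/dt) = 2(1 + 1) = 4 cm/s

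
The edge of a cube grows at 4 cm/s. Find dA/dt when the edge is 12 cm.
576 cm²/s

A = 6s²
dA/dt = 12s · ds/dt = 12·12·4 = 576 cm²/s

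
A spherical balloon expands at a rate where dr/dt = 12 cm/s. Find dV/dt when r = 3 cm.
432π cm³/s

V = (4/3)πr³
dV/dt = dV/dr · dr/dt = 4πr² · 12
At r = 3: dV/dt = 432π cm³/s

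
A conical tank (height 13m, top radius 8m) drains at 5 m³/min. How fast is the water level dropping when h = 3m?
845/(576π) ≈ 0.467 m/min

r/h = 8/13, so r = (8/13)h
V = (1/3)πr²h = (1/3)π((8/13)h)²h = (64/507)πh³
dV/dh = (64/169)πh²
dh/dt = (dV/dt)/(dV/dh) = -5/((64/169)π·3²) = -845/(576π) m/min
The level is dropping at 845/(576π) ≈ 0.467 m/min.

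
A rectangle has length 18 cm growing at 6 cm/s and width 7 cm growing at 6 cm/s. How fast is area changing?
150 cm²/s

A = lw
dA/dt = w·dl/dt + l·dw/dt = 7·6 + 18·6 = 150 cm²/s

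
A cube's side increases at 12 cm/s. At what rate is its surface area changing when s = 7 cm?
1008 cm²/s

A = 6s²
dA/dt = 12s · ds/dt = 12·7·12 = 1008 cm²/s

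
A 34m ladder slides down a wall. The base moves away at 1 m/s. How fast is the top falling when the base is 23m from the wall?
23√627/627 ≈ 0.9185 m/s

x² + y² = 34²
2x·dx/dt + 2y·dy/dt = 0
dy/dt = -x/y · dx/dt = -23/√627 · 1 = -23√627/627 m/s
The top is descending at 23√627/627 ≈ 0.9185 m/s.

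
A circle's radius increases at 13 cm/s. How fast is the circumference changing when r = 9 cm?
26π cm/s

C = 2πr
dC/dt = 2π · dr/dt = 2π · 13 = 26π cm/s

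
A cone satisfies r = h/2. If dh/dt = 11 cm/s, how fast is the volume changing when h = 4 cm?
44π cm³/s

V = (1/3)π(h/2)²h = πh³/12
dV/dt = πh²/4 · 11
At h = 4: dV/dt = 44π cm³/s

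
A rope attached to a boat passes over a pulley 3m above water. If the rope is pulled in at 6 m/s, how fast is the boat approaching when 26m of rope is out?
156√667/667 ≈ 6.04 m/s

rope² = x² + 3²
x = √(26² - 3²) = √667
dx/dt = (rope/x) · d(rope)/dt = (26/√667) · (-6) = -156√667/667 m/s
The boat approaches at 156√667/667 ≈ 6.04 m/s.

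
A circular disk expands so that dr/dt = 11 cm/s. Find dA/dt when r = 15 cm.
330π cm²/s

A = πr²
dA/dt = 2πr · dr/dt = 2π(15)(11) = 330π cm²/s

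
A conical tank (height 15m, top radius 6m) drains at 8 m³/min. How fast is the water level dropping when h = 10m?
1/(2π) ≈ 0.1592 m/min

r/h = 6/15, so r = (2/5)h
V = (1/3)πr²h = (1/3)π((2/5)h)²h = (4/75)πh³
dV/dh = (4/25)πh²
dh/dt = (dV/dt)/(dV/dh) = -8/((4/25)π·10²) = -1/(2π) m/min
The level is dropping at 1/(2π) ≈ 0.1592 m/min.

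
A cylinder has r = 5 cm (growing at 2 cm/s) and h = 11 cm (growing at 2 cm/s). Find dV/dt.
270π cm³/s

V = πr²h
dV/dt = 2πrh·dr/dt + πr²·dh/dt
= 2π(5)(11)(2) + π(5)²(2)
= 270π cm³/s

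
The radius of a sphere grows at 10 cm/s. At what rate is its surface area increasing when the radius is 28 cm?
2240π cm²/s

S = 4πr²
dS/dt = dS/dr · dr/dt = 8πr · 10
At r = 28: dS/dt = 2240π cm²/s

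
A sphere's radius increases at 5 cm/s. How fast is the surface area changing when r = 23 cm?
920π cm²/s

S = 4πr²
dS/dt = dS/dr · dr/dt = 8πr · 5
At r = 23: dS/dt = 920π cm²/s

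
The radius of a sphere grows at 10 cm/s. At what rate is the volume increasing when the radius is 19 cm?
14440π cm³/s

V = (4/3)πr³
dV/dt = dV/dr · dr/dt = 4πr² · 10
At r = 19: dV/dt = 14440π cm³/s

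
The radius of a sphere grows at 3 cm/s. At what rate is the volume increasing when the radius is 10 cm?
1200π cm³/s

V = (4/3)πr³
dV/dt = dV/dr · dr/dt = 4πr² · 3
At r = 10: dV/dt = 1200π cm³/s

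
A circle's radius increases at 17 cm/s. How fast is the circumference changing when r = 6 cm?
34π cm/s

C = 2πr
dC/dt = 2π · dr/dt = 2π · 17 = 34π cm/s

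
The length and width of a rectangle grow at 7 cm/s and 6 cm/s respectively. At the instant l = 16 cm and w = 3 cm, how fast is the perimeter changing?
26 cm/s

P = 2(l + w)
dP/dt = 2(dl/dt + dw/dt) = 2(7 + 6) = 26 cm/s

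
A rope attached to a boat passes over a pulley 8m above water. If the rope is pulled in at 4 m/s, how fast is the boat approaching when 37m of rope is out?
148√145/435 ≈ 4.097 m/s

rope² = x² + 8²
x = √(37² - 8²) = 3√145
dx/dt = (rope/x) · d(rope)/dt = (37/(3√145)) · (-4) = -148√145/435 m/s
The boat approaches at 148√145/435 ≈ 4.097 m/s.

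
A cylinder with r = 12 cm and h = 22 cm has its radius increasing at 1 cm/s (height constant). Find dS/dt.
92π cm²/s

S = 2πrh + 2πr² (lateral + bases)
dS/dt = (2πh + 4πr)·dr/dt = (2π·22 + 4π·12)·1
= 92π cm²/s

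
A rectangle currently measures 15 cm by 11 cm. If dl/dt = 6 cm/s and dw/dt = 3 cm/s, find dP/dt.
18 cm/s

P = 2(l + w)
dP/dt = 2(dl/dt + dw/dt) = 2(6 + 3) = 18 cm/s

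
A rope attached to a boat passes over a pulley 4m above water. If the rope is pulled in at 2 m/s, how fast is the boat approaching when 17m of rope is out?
34√273/273 ≈ 2.058 m/s

rope² = x² + 4²
x = √(17² - 4²) = √273
dx/dt = (rope/x) · d(rope)/dt = (17/√273) · (-2) = -34√273/273 m/s
The boat approaches at 34√273/273 ≈ 2.058 m/s.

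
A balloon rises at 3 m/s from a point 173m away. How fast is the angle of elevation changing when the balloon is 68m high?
0.01502 rad/s

tan(θ) = y/173
sec²(θ) · dθ/dt = (1/173) · dy/dt
dθ/dt = cos²(θ)/173 · 3 = 173/(173² + 68²) · 3
dθ/dt = 0.01502 rad/s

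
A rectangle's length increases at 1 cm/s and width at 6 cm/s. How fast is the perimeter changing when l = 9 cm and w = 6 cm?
14 cm/s

P = 2(l + w)
dP/dt = 2(dl/dt + dw/dt) = 2(1 + 6) = 14 cm/s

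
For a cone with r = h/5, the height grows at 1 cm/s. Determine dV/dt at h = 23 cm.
529π/25 cm³/s

V = (1/3)π(h/5)²h = πh³/75
dV/dt = πh²/25 · 1
At h = 23: dV/dt = 529π/25 cm³/s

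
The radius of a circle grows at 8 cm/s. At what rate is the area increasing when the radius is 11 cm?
176π cm²/s

A = πr²
dA/dt = 2πr · dr/dt = 2π(11)(8) = 176π cm²/s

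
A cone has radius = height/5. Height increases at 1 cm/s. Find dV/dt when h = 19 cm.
361π/25 cm³/s

V = (1/3)π(h/5)²h = πh³/75
dV/dt = πh²/25 · 1
At h = 19: dV/dt = 361π/25 cm³/s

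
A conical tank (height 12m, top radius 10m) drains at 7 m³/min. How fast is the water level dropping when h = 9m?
28/(225π) ≈ 0.03961 m/min

r/h = 10/12, so r = (5/6)h
V = (1/3)πr²h = (1/3)π((5/6)h)²h = (25/108)πh³
dV/dh = (25/36)πh²
dh/dt = (dV/dt)/(dV/dh) = -7/((25/36)π·9²) = -28/(225π) m/min
The level is dropping at 28/(225π) ≈ 0.03961 m/min.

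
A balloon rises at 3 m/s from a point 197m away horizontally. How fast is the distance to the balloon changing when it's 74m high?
222√44285/44285 ≈ 1.055 m/s

z² = 197² + y²
z = √(197² + 74²) = √44285
dz/dt = y/z · dy/dt = 74/√44285 · 3 = 222√44285/44285 ≈ 1.055 m/s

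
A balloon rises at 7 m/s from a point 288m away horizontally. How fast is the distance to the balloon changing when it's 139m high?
973√102265/102265 ≈ 3.043 m/s

z² = 288² + y²
z = √(288² + 139²) = √102265
dz/dt = y/z · dy/dt = 139/√102265 · 7 = 973√102265/102265 ≈ 3.043 m/s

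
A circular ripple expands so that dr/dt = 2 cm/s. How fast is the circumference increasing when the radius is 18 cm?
4π cm/s

C = 2πr
dC/dt = 2π · dr/dt = 2π · 2 = 4π cm/s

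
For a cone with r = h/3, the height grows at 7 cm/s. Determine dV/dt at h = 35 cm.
8575π/9 cm³/s

V = (1/3)π(h/3)²h = πh³/27
dV/dt = πh²/9 · 7
At h = 35: dV/dt = 8575π/9 cm³/s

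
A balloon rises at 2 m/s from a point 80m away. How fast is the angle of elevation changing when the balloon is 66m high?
0.014875 rad/s

tan(θ) = y/80
sec²(θ) · dθ/dt = (1/80) · dy/dt
dθ/dt = cos²(θ)/80 · 2 = 80/(80² + 66²) · 2
dθ/dt = 0.014875 rad/s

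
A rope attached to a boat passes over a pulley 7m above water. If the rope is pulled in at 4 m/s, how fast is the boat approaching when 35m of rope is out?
5√6/3 ≈ 4.082 m/s

rope² = x² + 7²
x = √(35² - 7²) = 14√6
dx/dt = (rope/x) · d(rope)/dt = (35/(14√6)) · (-4) = -5√6/3 m/s
The boat approaches at 5√6/3 ≈ 4.082 m/s.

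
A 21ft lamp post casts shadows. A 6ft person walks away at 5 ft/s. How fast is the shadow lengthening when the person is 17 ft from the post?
2 ft/s

By similar triangles: 21/(x+s) = 6/s
Solving: s = 6x/15
ds/dt = 6/15 · dx/dt = 2/5 · 5 = 2 ft/s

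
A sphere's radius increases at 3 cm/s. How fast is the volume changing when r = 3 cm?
108π cm³/s

V = (4/3)πr³
dV/dt = dV/dr · dr/dt = 4πr² · 3
At r = 3: dV/dt = 108π cm³/s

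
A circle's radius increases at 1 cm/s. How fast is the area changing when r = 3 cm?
6π cm²/s

A = πr²
dA/dt = 2πr · dr/dt = 2π(3)(1) = 6π cm²/s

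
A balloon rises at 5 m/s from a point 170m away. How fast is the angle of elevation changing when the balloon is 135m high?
0.018037 rad/s

tan(θ) = y/170
sec²(θ) · dθ/dt = (1/170) · dy/dt
dθ/dt = cos²(θ)/170 · 5 = 170/(170² + 135²) · 5
dθ/dt = 0.018037 rad/s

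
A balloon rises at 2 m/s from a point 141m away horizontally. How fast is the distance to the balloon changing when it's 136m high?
272√38377/38377 ≈ 1.388 m/s

z² = 141² + y²
z = √(141² + 136²) = √38377
dz/dt = y/z · dy/dt = 136/√38377 · 2 = 272√38377/38377 ≈ 1.388 m/s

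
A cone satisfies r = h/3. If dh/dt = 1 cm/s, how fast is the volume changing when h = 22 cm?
484π/9 cm³/s

V = (1/3)π(h/3)²h = πh³/27
dV/dt = πh²/9 · 1
At h = 22: dV/dt = 484π/9 cm³/s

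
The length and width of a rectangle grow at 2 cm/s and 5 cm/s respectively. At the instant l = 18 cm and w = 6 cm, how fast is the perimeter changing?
14 cm/s

P = 2(l + w)
dP/dt = 2(dl/dt + dw/dt) = 2(2 + 5) = 14 cm/s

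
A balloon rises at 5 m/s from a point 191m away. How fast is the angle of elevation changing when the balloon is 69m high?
0.023156 rad/s

tan(θ) = y/191
sec²(θ) · dθ/dt = (1/191) · dy/dt
dθ/dt = cos²(θ)/191 · 5 = 191/(191² + 69²) · 5
dθ/dt = 0.023156 rad/s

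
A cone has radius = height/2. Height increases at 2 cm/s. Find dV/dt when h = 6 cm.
18π cm³/s

V = (1/3)π(h/2)²h = πh³/12
dV/dt = πh²/4 · 2
At h = 6: dV/dt = 18π cm³/s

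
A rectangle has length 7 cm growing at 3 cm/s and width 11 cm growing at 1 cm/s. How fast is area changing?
40 cm²/s

A = lw
dA/dt = w·dl/dt + l·dw/dt = 11·3 + 7·1 = 40 cm²/s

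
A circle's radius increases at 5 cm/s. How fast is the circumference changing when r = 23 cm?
10π cm/s

C = 2πr
dC/dt = 2π · dr/dt = 2π · 5 = 10π cm/s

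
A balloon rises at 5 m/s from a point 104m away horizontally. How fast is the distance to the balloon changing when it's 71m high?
355√15857/15857 ≈ 2.819 m/s

z² = 104² + y²
z = √(104² + 71²) = √15857
dz/dt = y/z · dy/dt = 71/√15857 · 5 = 355√15857/15857 ≈ 2.819 m/s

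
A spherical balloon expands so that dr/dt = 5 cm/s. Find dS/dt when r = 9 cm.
360π cm²/s

S = 4πr²
dS/dt = dS/dr · dr/dt = 8πr · 5
At r = 9: dS/dt = 360π cm²/s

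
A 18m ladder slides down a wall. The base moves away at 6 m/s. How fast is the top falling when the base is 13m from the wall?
78√155/155 ≈ 6.265 m/s

x² + y² = 18²
2x·dx/dt + 2y·dy/dt = 0
dy/dt = -x/y · dx/dt = -13/√155 · 6 = -78√155/155 m/s
The top is descending at 78√155/155 ≈ 6.265 m/s.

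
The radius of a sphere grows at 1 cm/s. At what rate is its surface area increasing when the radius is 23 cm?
184π cm²/s

S = 4πr²
dS/dt = dS/dr · dr/dt = 8πr · 1
At r = 23: dS/dt = 184π cm²/s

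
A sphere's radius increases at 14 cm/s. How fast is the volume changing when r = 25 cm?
35000π cm³/s

V = (4/3)πr³
dV/dt = dV/dr · dr/dt = 4πr² · 14
At r = 25: dV/dt = 35000π cm³/s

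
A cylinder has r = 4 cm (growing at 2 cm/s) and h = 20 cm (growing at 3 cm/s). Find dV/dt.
368π cm³/s

V = πr²h
dV/dt = 2πrh·dr/dt + πr²·dh/dt
= 2π(4)(20)(2) + π(4)²(3)
= 368π cm³/s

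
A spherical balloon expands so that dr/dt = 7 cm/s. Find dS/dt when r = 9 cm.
504π cm²/s

S = 4πr²
dS/dt = dS/dr · dr/dt = 8πr · 7
At r = 9: dS/dt = 504π cm²/s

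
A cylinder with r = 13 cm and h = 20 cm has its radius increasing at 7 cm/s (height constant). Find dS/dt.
644π cm²/s

S = 2πrh + 2πr² (lateral + bases)
dS/dt = (2πh + 4πr)·dr/dt = (2π·20 + 4π·13)·7
= 644π cm²/s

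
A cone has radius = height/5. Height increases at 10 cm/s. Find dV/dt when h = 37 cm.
2738π/5 cm³/s

V = (1/3)π(h/5)²h = πh³/75
dV/dt = πh²/25 · 10
At h = 37: dV/dt = 2738π/5 cm³/s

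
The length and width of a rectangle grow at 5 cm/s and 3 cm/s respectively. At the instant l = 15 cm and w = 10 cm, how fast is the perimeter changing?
16 cm/s

P = 2(l + w)
dP/dt = 2(dl/dt + dw/dt) = 2(5 + 3) = 16 cm/s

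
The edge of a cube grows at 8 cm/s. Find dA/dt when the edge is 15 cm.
1440 cm²/s

A = 6s²
dA/dt = 12s · ds/dt = 12·15·8 = 1440 cm²/s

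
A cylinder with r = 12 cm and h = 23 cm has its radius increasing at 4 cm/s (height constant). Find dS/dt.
376π cm²/s

S = 2πrh + 2πr² (lateral + bases)
dS/dt = (2πh + 4πr)·dr/dt = (2π·23 + 4π·12)·4
= 376π cm²/s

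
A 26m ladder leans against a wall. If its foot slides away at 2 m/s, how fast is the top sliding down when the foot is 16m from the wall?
16√105/105 ≈ 1.561 m/s

x² + y² = 26²
2x·dx/dt + 2y·dy/dt = 0
dy/dt = -x/y · dx/dt = -16/(2√105) · 2 = -16√105/105 m/s
The top is descending at 16√105/105 ≈ 1.561 m/s.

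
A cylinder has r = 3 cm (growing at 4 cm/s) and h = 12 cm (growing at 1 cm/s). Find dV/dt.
297π cm³/s

V = πr²h
dV/dt = 2πrh·dr/dt + πr²·dh/dt
= 2π(3)(12)(4) + π(3)²(1)
= 297π cm³/s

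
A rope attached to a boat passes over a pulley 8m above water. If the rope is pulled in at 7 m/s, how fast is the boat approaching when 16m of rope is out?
14√3/3 ≈ 8.083 m/s

rope² = x² + 8²
x = √(16² - 8²) = 8√3
dx/dt = (rope/x) · d(rope)/dt = (16/(8√3)) · (-7) = -14√3/3 m/s
The boat approaches at 14√3/3 ≈ 8.083 m/s.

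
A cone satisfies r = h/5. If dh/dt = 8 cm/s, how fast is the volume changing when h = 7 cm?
392π/25 cm³/s

V = (1/3)π(h/5)²h = πh³/75
dV/dt = πh²/25 · 8
At h = 7: dV/dt = 392π/25 cm³/s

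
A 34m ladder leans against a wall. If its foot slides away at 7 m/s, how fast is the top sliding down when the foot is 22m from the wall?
11√42/12 ≈ 5.941 m/s

x² + y² = 34²
2x·dx/dt + 2y·dy/dt = 0
dy/dt = -x/y · dx/dt = -22/(4√42) · 7 = -11√42/12 m/s
The top is descending at 11√42/12 ≈ 5.941 m/s.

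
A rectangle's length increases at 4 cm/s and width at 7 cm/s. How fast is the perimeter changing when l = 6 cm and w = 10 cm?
22 cm/s

P = 2(l + w)
dP/dt = 2(dl/dt + dw/dt) = 2(4 + 7) = 22 cm/s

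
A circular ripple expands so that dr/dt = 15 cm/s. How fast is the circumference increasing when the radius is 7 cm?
30π cm/s

C = 2πr
dC/dt = 2π · dr/dt = 2π · 15 = 30π cm/s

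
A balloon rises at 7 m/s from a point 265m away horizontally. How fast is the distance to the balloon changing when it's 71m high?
497√75266/75266 ≈ 1.812 m/s

z² = 265² + y²
z = √(265² + 71²) = √75266
dz/dt = y/z · dy/dt = 71/√75266 · 7 = 497√75266/75266 ≈ 1.812 m/s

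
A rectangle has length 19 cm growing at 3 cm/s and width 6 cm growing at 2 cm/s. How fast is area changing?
56 cm²/s

A = lw
dA/dt = w·dl/dt + l·dw/dt = 6·3 + 19·2 = 56 cm²/s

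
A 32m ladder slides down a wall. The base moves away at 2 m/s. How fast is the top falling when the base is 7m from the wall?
14√39/195 ≈ 0.4484 m/s

x² + y² = 32²
2x·dx/dt + 2y·dy/dt = 0
dy/dt = -x/y · dx/dt = -7/(5√39) · 2 = -14√39/195 m/s
The top is descending at 14√39/195 ≈ 0.4484 m/s.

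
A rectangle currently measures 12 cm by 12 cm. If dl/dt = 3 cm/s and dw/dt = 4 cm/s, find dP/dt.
14 cm/s

P = 2(l + w)
dP/dt = 2(dl/dt + dw/dt) = 2(3 + 4) = 14 cm/s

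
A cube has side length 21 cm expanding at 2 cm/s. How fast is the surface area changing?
504 cm²/s

A = 6s²
dA/dt = 12s · ds/dt = 12·21·2 = 504 cm²/s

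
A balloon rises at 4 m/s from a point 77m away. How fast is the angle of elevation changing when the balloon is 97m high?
0.020081 rad/s

tan(θ) = y/77
sec²(θ) · dθ/dt = (1/77) · dy/dt
dθ/dt = cos²(θ)/77 · 4 = 77/(77² + 97²) · 4
dθ/dt = 0.020081 rad/s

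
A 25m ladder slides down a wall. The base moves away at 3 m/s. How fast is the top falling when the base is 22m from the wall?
22√141/47 ≈ 5.558 m/s

x² + y² = 25²
2x·dx/dt + 2y·dy/dt = 0
dy/dt = -x/y · dx/dt = -22/√141 · 3 = -22√141/47 m/s
The top is descending at 22√141/47 ≈ 5.558 m/s.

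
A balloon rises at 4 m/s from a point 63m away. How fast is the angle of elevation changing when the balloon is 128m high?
0.012381 rad/s

tan(θ) = y/63
sec²(θ) · dθ/dt = (1/63) · dy/dt
dθ/dt = cos²(θ)/63 · 4 = 63/(63² + 128²) · 4
dθ/dt = 0.012381 rad/s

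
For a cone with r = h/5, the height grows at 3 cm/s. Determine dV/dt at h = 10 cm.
12π cm³/s

V = (1/3)π(h/5)²h = πh³/75
dV/dt = πh²/25 · 3
At h = 10: dV/dt = 12π cm³/s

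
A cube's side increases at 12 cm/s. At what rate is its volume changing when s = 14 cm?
7056 cm³/s

V = s³
dV/dt = 3s² · ds/dt = 3·14²·12 = 7056 cm³/s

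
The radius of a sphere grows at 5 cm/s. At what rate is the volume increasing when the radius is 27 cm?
14580π cm³/s

V = (4/3)πr³
dV/dt = dV/dr · dr/dt = 4πr² · 5
At r = 27: dV/dt = 14580π cm³/s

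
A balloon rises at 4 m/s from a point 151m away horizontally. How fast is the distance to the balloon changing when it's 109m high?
218√34682/17341 ≈ 2.341 m/s

z² = 151² + y²
z = √(151² + 109²) = √34682
dz/dt = y/z · dy/dt = 109/√34682 · 4 = 218√34682/17341 ≈ 2.341 m/s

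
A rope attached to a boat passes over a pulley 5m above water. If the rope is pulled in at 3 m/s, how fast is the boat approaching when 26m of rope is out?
26√651/217 ≈ 3.057 m/s

rope² = x² + 5²
x = √(26² - 5²) = √651
dx/dt = (rope/x) · d(rope)/dt = (26/√651) · (-3) = -26√651/217 m/s
The boat approaches at 26√651/217 ≈ 3.057 m/s.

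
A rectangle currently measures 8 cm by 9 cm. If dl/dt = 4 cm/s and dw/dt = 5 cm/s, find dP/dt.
18 cm/s

P = 2(l + w)
dP/dt = 2(dl/dt + dw/dt) = 2(4 + 5) = 18 cm/s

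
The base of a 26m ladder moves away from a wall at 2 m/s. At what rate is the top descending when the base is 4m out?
4√165/165 ≈ 0.3114 m/s

x² + y² = 26²
2x·dx/dt + 2y·dy/dt = 0
dy/dt = -x/y · dx/dt = -4/(2√165) · 2 = -4√165/165 m/s
The top is descending at 4√165/165 ≈ 0.3114 m/s.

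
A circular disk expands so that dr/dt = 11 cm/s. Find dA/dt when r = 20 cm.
440π cm²/s

A = πr²
dA/dt = 2πr · dr/dt = 2π(20)(11) = 440π cm²/s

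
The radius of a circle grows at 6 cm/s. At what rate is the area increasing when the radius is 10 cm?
120π cm²/s

A = πr²
dA/dt = 2πr · dr/dt = 2π(10)(6) = 120π cm²/s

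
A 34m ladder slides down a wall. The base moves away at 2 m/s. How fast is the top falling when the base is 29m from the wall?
58√35/105 ≈ 3.268 m/s

x² + y² = 34²
2x·dx/dt + 2y·dy/dt = 0
dy/dt = -x/y · dx/dt = -29/(3√35) · 2 = -58√35/105 m/s
The top is descending at 58√35/105 ≈ 3.268 m/s.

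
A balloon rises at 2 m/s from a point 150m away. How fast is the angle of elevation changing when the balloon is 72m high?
0.010837 rad/s

tan(θ) = y/150
sec²(θ) · dθ/dt = (1/150) · dy/dt
dθ/dt = cos²(θ)/150 · 2 = 150/(150² + 72²) · 2
dθ/dt = 0.010837 rad/s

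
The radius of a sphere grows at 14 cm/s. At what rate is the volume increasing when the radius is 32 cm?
57344π cm³/s

V = (4/3)πr³
dV/dt = dV/dr · dr/dt = 4πr² · 14
At r = 32: dV/dt = 57344π cm³/s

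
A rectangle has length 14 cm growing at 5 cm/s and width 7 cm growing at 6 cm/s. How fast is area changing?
119 cm²/s

A = lw
dA/dt = w·dl/dt + l·dw/dt = 7·5 + 14·6 = 119 cm²/s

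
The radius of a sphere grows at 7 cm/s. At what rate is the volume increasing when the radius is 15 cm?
6300π cm³/s

V = (4/3)πr³
dV/dt = dV/dr · dr/dt = 4πr² · 7
At r = 15: dV/dt = 6300π cm³/s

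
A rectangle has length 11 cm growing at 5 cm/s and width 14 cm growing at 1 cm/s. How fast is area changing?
81 cm²/s

A = lw
dA/dt = w·dl/dt + l·dw/dt = 14·5 + 11·1 = 81 cm²/s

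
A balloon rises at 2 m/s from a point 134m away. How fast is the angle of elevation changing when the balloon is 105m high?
0.009247 rad/s

tan(θ) = y/134
sec²(θ) · dθ/dt = (1/134) · dy/dt
dθ/dt = cos²(θ)/134 · 2 = 134/(134² + 105²) · 2
dθ/dt = 0.009247 rad/s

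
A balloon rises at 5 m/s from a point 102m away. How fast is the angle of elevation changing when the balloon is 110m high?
0.022663 rad/s

tan(θ) = y/102
sec²(θ) · dθ/dt = (1/102) · dy/dt
dθ/dt = cos²(θ)/102 · 5 = 102/(102² + 110²) · 5
dθ/dt = 0.022663 rad/s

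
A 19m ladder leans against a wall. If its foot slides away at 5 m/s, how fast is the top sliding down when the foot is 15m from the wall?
75√34/68 ≈ 6.431 m/s

x² + y² = 19²
2x·dx/dt + 2y·dy/dt = 0
dy/dt = -x/y · dx/dt = -15/(2√34) · 5 = -75√34/68 m/s
The top is descending at 75√34/68 ≈ 6.431 m/s.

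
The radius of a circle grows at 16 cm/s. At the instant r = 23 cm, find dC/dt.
32π cm/s

C = 2πr
dC/dt = 2π · dr/dt = 2π · 16 = 32π cm/s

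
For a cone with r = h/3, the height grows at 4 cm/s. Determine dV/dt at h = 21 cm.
196π cm³/s

V = (1/3)π(h/3)²h = πh³/27
dV/dt = πh²/9 · 4
At h = 21: dV/dt = 196π cm³/s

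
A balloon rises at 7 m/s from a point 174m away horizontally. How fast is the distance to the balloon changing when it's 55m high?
385√33301/33301 ≈ 2.11 m/s

z² = 174² + y²
z = √(174² + 55²) = √33301
dz/dt = y/z · dy/dt = 55/√33301 · 7 = 385√33301/33301 ≈ 2.11 m/s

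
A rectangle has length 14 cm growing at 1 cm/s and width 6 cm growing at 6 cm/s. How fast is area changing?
90 cm²/s

A = lw
dA/dt = w·dl/dt + l·dw/dt = 6·1 + 14·6 = 90 cm²/s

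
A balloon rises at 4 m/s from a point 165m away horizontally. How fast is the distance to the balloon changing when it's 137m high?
274√45994/22997 ≈ 2.555 m/s

z² = 165² + y²
z = √(165² + 137²) = √45994
dz/dt = y/z · dy/dt = 137/√45994 · 4 = 274√45994/22997 ≈ 2.555 m/s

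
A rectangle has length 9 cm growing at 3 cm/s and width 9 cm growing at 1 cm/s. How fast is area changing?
36 cm²/s

A = lw
dA/dt = w·dl/dt + l·dw/dt = 9·3 + 9·1 = 36 cm²/s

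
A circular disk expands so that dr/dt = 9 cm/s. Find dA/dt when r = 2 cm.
36π cm²/s

A = πr²
dA/dt = 2πr · dr/dt = 2π(2)(9) = 36π cm²/s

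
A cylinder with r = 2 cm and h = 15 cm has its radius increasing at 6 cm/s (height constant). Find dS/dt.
228π cm²/s

S = 2πrh + 2πr² (lateral + bases)
dS/dt = (2πh + 4πr)·dr/dt = (2π·15 + 4π·2)·6
= 228π cm²/s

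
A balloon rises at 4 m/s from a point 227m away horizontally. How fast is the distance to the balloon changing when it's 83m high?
166√58418/29209 ≈ 1.374 m/s

z² = 227² + y²
z = √(227² + 83²) = √58418
dz/dt = y/z · dy/dt = 83/√58418 · 4 = 166√58418/29209 ≈ 1.374 m/s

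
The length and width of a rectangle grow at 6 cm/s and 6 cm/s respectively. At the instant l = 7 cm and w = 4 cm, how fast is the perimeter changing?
24 cm/s

P = 2(l + w)
dP/dt = 2(dl/dt + dw/dt) = 2(6 + 6) = 24 cm/s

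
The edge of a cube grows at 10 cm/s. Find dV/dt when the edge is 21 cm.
13230 cm³/s

V = s³
dV/dt = 3s² · ds/dt = 3·21²·10 = 13230 cm³/s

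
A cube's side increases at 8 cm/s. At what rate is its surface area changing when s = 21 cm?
2016 cm²/s

A = 6s²
dA/dt = 12s · ds/dt = 12·21·8 = 2016 cm²/s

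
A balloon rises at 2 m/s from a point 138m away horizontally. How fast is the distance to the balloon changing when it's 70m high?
35√5986/2993 ≈ 0.9048 m/s

z² = 138² + y²
z = √(138² + 70²) = 2√5986
dz/dt = y/z · dy/dt = 70/(2√5986) · 2 = 35√5986/2993 ≈ 0.9048 m/s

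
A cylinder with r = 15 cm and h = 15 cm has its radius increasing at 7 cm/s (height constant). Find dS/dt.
630π cm²/s

S = 2πrh + 2πr² (lateral + bases)
dS/dt = (2πh + 4πr)·dr/dt = (2π·15 + 4π·15)·7
= 630π cm²/s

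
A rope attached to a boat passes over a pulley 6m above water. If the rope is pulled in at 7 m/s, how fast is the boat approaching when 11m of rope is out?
77√85/85 ≈ 8.352 m/s

rope² = x² + 6²
x = √(11² - 6²) = √85
dx/dt = (rope/x) · d(rope)/dt = (11/√85) · (-7) = -77√85/85 m/s
The boat approaches at 77√85/85 ≈ 8.352 m/s.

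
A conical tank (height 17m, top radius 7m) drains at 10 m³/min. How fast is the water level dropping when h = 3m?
2890/(441π) ≈ 2.086 m/min

r/h = 7/17, so r = (7/17)h
V = (1/3)πr²h = (1/3)π((7/17)h)²h = (49/867)πh³
dV/dh = (49/289)πh²
dh/dt = (dV/dt)/(dV/dh) = -10/((49/289)π·3²) = -2890/(441π) m/min
The level is dropping at 2890/(441π) ≈ 2.086 m/min.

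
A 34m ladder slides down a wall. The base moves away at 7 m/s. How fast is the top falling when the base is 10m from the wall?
35√66/132 ≈ 2.154 m/s

x² + y² = 34²
2x·dx/dt + 2y·dy/dt = 0
dy/dt = -x/y · dx/dt = -10/(4√66) · 7 = -35√66/132 m/s
The top is descending at 35√66/132 ≈ 2.154 m/s.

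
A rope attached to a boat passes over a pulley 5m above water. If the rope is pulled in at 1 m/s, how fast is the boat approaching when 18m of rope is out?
18√299/299 ≈ 1.041 m/s

rope² = x² + 5²
x = √(18² - 5²) = √299
dx/dt = (rope/x) · d(rope)/dt = (18/√299) · (-1) = -18√299/299 m/s
The boat approaches at 18√299/299 ≈ 1.041 m/s.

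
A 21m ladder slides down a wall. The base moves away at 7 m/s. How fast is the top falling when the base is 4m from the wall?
28√17/85 ≈ 1.358 m/s

x² + y² = 21²
2x·dx/dt + 2y·dy/dt = 0
dy/dt = -x/y · dx/dt = -4/(5√17) · 7 = -28√17/85 m/s
The top is descending at 28√17/85 ≈ 1.358 m/s.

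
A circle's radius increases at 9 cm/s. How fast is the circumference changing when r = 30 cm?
18π cm/s

C = 2πr
dC/dt = 2π · dr/dt = 2π · 9 = 18π cm/s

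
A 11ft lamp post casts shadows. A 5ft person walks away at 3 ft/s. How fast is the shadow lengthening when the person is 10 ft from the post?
5/2 ft/s

By similar triangles: 11/(x+s) = 5/s
Solving: s = 5x/6
ds/dt = 5/6 · dx/dt = 5/6 · 3 = 5/2 ft/s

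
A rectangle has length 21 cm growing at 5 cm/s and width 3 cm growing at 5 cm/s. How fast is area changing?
120 cm²/s

A = lw
dA/dt = w·dl/dt + l·dw/dt = 3·5 + 21·5 = 120 cm²/s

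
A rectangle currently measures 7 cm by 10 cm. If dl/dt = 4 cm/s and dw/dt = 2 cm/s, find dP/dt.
12 cm/s

P = 2(l + w)
dP/dt = 2(dl/dt + dw/dt) = 2(4 + 2) = 12 cm/s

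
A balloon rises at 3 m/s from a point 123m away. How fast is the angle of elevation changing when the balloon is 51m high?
0.020812 rad/s

tan(θ) = y/123
sec²(θ) · dθ/dt = (1/123) · dy/dt
dθ/dt = cos²(θ)/123 · 3 = 123/(123² + 51²) · 3
dθ/dt = 0.020812 rad/s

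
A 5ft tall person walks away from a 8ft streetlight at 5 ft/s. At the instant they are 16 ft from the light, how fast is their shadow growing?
25/3 ft/s

By similar triangles: 8/(x+s) = 5/s
Solving: s = 5x/3
ds/dt = 5/3 · dx/dt = 5/3 · 5 = 25/3 ft/s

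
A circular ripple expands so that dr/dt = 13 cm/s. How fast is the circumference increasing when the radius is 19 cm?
26π cm/s

C = 2πr
dC/dt = 2π · dr/dt = 2π · 13 = 26π cm/s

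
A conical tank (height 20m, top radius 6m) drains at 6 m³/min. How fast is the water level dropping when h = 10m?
2/(3π) ≈ 0.2122 m/min

r/h = 6/20, so r = (3/10)h
V = (1/3)πr²h = (1/3)π((3/10)h)²h = (3/100)πh³
dV/dh = (9/100)πh²
dh/dt = (dV/dt)/(dV/dh) = -6/((9/100)π·10²) = -2/(3π) m/min
The level is dropping at 2/(3π) ≈ 0.2122 m/min.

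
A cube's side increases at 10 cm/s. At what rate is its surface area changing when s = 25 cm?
3000 cm²/s

A = 6s²
dA/dt = 12s · ds/dt = 12·25·10 = 3000 cm²/s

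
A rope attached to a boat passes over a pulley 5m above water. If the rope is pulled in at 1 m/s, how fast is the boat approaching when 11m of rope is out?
11√6/24 ≈ 1.123 m/s

rope² = x² + 5²
x = √(11² - 5²) = 4√6
dx/dt = (rope/x) · d(rope)/dt = (11/(4√6)) · (-1) = -11√6/24 m/s
The boat approaches at 11√6/24 ≈ 1.123 m/s.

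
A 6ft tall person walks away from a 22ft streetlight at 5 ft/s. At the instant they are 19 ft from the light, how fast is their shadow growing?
15/8 ft/s

By similar triangles: 22/(x+s) = 6/s
Solving: s = 6x/16
ds/dt = 6/16 · dx/dt = 3/8 · 5 = 15/8 ft/s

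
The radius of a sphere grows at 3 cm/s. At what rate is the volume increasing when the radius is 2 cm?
48π cm³/s

V = (4/3)πr³
dV/dt = dV/dr · dr/dt = 4πr² · 3
At r = 2: dV/dt = 48π cm³/s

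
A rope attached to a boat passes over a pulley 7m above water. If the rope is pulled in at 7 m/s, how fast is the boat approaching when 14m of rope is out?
14√3/3 ≈ 8.083 m/s

rope² = x² + 7²
x = √(14² - 7²) = 7√3
dx/dt = (rope/x) · d(rope)/dt = (14/(7√3)) · (-7) = -14√3/3 m/s
The boat approaches at 14√3/3 ≈ 8.083 m/s.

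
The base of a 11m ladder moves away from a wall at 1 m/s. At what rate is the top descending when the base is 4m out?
4√105/105 ≈ 0.3904 m/s

x² + y² = 11²
2x·dx/dt + 2y·dy/dt = 0
dy/dt = -x/y · dx/dt = -4/√105 · 1 = -4√105/105 m/s
The top is descending at 4√105/105 ≈ 0.3904 m/s.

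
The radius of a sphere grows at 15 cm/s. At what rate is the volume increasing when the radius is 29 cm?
50460π cm³/s

V = (4/3)πr³
dV/dt = dV/dr · dr/dt = 4πr² · 15
At r = 29: dV/dt = 50460π cm³/s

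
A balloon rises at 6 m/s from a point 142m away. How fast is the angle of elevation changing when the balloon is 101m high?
0.028059 rad/s

tan(θ) = y/142
sec²(θ) · dθ/dt = (1/142) · dy/dt
dθ/dt = cos²(θ)/142 · 6 = 142/(142² + 101²) · 6
dθ/dt = 0.028059 rad/s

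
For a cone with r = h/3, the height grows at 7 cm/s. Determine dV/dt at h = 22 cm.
3388π/9 cm³/s

V = (1/3)π(h/3)²h = πh³/27
dV/dt = πh²/9 · 7
At h = 22: dV/dt = 3388π/9 cm³/s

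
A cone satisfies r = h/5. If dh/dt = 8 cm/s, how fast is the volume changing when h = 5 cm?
8π cm³/s

V = (1/3)π(h/5)²h = πh³/75
dV/dt = πh²/25 · 8
At h = 5: dV/dt = 8π cm³/s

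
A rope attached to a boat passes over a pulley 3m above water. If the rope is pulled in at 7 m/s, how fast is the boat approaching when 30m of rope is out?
70√11/33 ≈ 7.035 m/s

rope² = x² + 3²
x = √(30² - 3²) = 9√11
dx/dt = (rope/x) · d(rope)/dt = (30/(9√11)) · (-7) = -70√11/33 m/s
The boat approaches at 70√11/33 ≈ 7.035 m/s.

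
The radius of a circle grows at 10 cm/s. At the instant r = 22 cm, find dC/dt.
20π cm/s

C = 2πr
dC/dt = 2π · dr/dt = 2π · 10 = 20π cm/s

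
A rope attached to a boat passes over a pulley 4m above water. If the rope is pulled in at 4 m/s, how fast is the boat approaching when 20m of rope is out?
5√6/3 ≈ 4.082 m/s

rope² = x² + 4²
x = √(20² - 4²) = 8√6
dx/dt = (rope/x) · d(rope)/dt = (20/(8√6)) · (-4) = -5√6/3 m/s
The boat approaches at 5√6/3 ≈ 4.082 m/s.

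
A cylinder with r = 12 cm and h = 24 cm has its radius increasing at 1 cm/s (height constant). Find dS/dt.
96π cm²/s

S = 2πrh + 2πr² (lateral + bases)
dS/dt = (2πh + 4πr)·dr/dt = (2π·24 + 4π·12)·1
= 96π cm²/s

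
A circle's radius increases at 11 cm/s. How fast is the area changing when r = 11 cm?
242π cm²/s

A = πr²
dA/dt = 2πr · dr/dt = 2π(11)(11) = 242π cm²/s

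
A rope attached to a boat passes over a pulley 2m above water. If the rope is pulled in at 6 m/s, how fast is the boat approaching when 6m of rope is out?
9√2/2 ≈ 6.364 m/s

rope² = x² + 2²
x = √(6² - 2²) = 4√2
dx/dt = (rope/x) · d(rope)/dt = (6/(4√2)) · (-6) = -9√2/2 m/s
The boat approaches at 9√2/2 ≈ 6.364 m/s.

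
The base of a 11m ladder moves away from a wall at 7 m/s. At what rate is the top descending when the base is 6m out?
42√85/85 ≈ 4.556 m/s

x² + y² = 11²
2x·dx/dt + 2y·dy/dt = 0
dy/dt = -x/y · dx/dt = -6/√85 · 7 = -42√85/85 m/s
The top is descending at 42√85/85 ≈ 4.556 m/s.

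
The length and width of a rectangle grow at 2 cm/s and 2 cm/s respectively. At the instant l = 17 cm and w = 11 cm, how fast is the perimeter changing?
8 cm/s

P = 2(l + w)
dP/dt = 2(dl/dt + dw/dt) = 2(2 + 2) = 8 cm/s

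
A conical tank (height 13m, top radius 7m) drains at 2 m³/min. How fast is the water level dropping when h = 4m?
169/(392π) ≈ 0.1372 m/min

r/h = 7/13, so r = (7/13)h
V = (1/3)πr²h = (1/3)π((7/13)h)²h = (49/507)πh³
dV/dh = (49/169)πh²
dh/dt = (dV/dt)/(dV/dh) = -2/((49/169)π·4²) = -169/(392π) m/min
The level is dropping at 169/(392π) ≈ 0.1372 m/min.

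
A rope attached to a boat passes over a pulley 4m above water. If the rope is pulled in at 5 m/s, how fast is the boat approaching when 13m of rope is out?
65√17/51 ≈ 5.255 m/s

rope² = x² + 4²
x = √(13² - 4²) = 3√17
dx/dt = (rope/x) · d(rope)/dt = (13/(3√17)) · (-5) = -65√17/51 m/s
The boat approaches at 65√17/51 ≈ 5.255 m/s.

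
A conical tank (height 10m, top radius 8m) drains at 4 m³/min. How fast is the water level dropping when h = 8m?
25/(256π) ≈ 0.03108 m/min

r/h = 8/10, so r = (4/5)h
V = (1/3)πr²h = (1/3)π((4/5)h)²h = (16/75)πh³
dV/dh = (16/25)πh²
dh/dt = (dV/dt)/(dV/dh) = -4/((16/25)π·8²) = -25/(256π) m/min
The level is dropping at 25/(256π) ≈ 0.03108 m/min.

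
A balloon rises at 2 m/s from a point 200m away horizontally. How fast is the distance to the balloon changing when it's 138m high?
138√14761/14761 ≈ 1.136 m/s

z² = 200² + y²
z = √(200² + 138²) = 2√14761
dz/dt = y/z · dy/dt = 138/(2√14761) · 2 = 138√14761/14761 ≈ 1.136 m/s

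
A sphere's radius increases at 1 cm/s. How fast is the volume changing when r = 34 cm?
4624π cm³/s

V = (4/3)πr³
dV/dt = dV/dr · dr/dt = 4πr² · 1
At r = 34: dV/dt = 4624π cm³/s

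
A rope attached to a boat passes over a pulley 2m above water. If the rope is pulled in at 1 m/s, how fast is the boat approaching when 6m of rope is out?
3√2/4 ≈ 1.061 m/s

rope² = x² + 2²
x = √(6² - 2²) = 4√2
dx/dt = (rope/x) · d(rope)/dt = (6/(4√2)) · (-1) = -3√2/4 m/s
The boat approaches at 3√2/4 ≈ 1.061 m/s.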